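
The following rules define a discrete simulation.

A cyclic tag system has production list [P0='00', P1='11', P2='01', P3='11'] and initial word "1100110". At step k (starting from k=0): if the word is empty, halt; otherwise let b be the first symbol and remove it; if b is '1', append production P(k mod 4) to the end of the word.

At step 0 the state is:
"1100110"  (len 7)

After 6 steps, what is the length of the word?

9

t=0: "1100110"  (len 7)
t=1: "10011000"  (len 8)
t=2: "001100011"  (len 9)
t=3: "01100011"  (len 8)
t=4: "1100011"  (len 7)
t=5: "10001100"  (len 8)
t=6: "000110011"  (len 9)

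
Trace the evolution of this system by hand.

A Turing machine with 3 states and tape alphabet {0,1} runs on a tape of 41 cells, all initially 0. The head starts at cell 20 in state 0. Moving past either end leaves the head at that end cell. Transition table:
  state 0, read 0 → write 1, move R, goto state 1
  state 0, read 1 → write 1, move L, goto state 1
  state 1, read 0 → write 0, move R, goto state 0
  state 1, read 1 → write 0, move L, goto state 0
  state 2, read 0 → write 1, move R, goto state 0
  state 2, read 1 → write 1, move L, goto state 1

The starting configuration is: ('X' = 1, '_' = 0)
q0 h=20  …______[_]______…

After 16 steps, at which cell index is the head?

36

k=0  q0 h=20  …______[_]______…
k=1  q1 h=21  …_____X[_]______…
k=2  q0 h=22  …____X_[_]______…
k=3  q1 h=23  …___X_X[_]______…
k=4  q0 h=24  …__X_X_[_]______…
k=5  q1 h=25  …_X_X_X[_]______…
k=6  q0 h=26  …X_X_X_[_]______…
k=7  q1 h=27  …_X_X_X[_]______…
k=8  q0 h=28  …X_X_X_[_]______…
k=9  q1 h=29  …_X_X_X[_]______…
k=10  q0 h=30  …X_X_X_[_]______…
k=11  q1 h=31  …_X_X_X[_]______…
k=12  q0 h=32  …X_X_X_[_]______…
k=13  q1 h=33  …_X_X_X[_]______…
k=14  q0 h=34  …X_X_X_[_]______|
k=15  q1 h=35  …_X_X_X[_]_____|
k=16  q0 h=36  …X_X_X_[_]____|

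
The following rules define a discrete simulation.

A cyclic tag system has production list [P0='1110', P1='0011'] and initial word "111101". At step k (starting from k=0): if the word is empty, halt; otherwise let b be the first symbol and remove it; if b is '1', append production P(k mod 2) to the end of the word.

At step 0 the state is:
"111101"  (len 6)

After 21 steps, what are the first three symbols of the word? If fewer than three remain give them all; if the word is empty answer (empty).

step 0: "111101"  (len 6)
step 1: "111011110"  (len 9)
step 2: "110111100011"  (len 12)
step 3: "101111000111110"  (len 15)
step 4: "011110001111100011"  (len 18)
step 5: "11110001111100011"  (len 17)
step 6: "11100011111000110011"  (len 20)
step 7: "11000111110001100111110"  (len 23)
step 8: "10001111100011001111100011"  (len 26)
step 9: "00011111000110011111000111110"  (len 29)
step 10: "0011111000110011111000111110"  (len 28)
step 11: "011111000110011111000111110"  (len 27)
step 12: "11111000110011111000111110"  (len 26)
step 13: "11110001100111110001111101110"  (len 29)
step 14: "11100011001111100011111011100011"  (len 32)
step 15: "11000110011111000111110111000111110"  (len 35)
step 16: "10001100111110001111101110001111100011"  (len 38)
step 17: "00011001111100011111011100011111000111110"  (len 41)
step 18: "0011001111100011111011100011111000111110"  (len 40)
step 19: "011001111100011111011100011111000111110"  (len 39)
step 20: "11001111100011111011100011111000111110"  (len 38)
step 21: "10011111000111110111000111110001111101110"  (len 41)

100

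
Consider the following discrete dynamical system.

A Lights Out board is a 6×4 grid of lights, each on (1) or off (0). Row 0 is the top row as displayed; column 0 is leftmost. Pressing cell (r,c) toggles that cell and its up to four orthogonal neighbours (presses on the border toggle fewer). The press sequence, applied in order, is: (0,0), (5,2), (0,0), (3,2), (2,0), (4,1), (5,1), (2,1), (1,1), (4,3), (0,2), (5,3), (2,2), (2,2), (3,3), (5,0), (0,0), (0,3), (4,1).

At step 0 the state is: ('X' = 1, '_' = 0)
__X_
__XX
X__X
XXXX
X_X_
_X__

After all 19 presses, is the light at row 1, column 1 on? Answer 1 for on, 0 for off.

0

[0] __X_
__XX
X__X
XXXX
X_X_
_X__
[1] XXX_
X_XX
X__X
XXXX
X_X_
_X__
[2] XXX_
X_XX
X__X
XXXX
X___
__XX
[3] __X_
__XX
X__X
XXXX
X___
__XX
[4] __X_
__XX
X_XX
X___
X_X_
__XX
[5] __X_
X_XX
_XXX
____
X_X_
__XX
[6] __X_
X_XX
_XXX
_X__
_X__
_XXX
[7] __X_
X_XX
_XXX
_X__
____
X__X
[8] __X_
XXXX
X__X
____
____
X__X
[9] _XX_
___X
XX_X
____
____
X__X
[10] _XX_
___X
XX_X
___X
__XX
X___
[11] ___X
__XX
XX_X
___X
__XX
X___
[12] ___X
__XX
XX_X
___X
__X_
X_XX
[13] ___X
___X
X_X_
__XX
__X_
X_XX
[14] ___X
__XX
XX_X
___X
__X_
X_XX
[15] ___X
__XX
XX__
__X_
__XX
X_XX
[16] ___X
__XX
XX__
__X_
X_XX
_XXX
[17] XX_X
X_XX
XX__
__X_
X_XX
_XXX
[18] XXX_
X_X_
XX__
__X_
X_XX
_XXX
[19] XXX_
X_X_
XX__
_XX_
_X_X
__XX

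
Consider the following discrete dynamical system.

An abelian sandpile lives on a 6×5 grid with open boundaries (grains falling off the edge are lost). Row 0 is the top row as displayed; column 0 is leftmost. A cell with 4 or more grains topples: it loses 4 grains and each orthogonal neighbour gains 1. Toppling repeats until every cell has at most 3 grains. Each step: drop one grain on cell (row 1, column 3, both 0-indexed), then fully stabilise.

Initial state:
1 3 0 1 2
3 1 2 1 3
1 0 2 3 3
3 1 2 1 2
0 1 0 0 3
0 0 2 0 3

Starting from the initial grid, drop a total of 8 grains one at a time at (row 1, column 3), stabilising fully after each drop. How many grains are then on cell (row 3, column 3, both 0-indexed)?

t=0: 1 3 0 1 2
3 1 2 1 3
1 0 2 3 3
3 1 2 1 2
0 1 0 0 3
0 0 2 0 3
t=1: 1 3 0 1 2
3 1 2 2 3
1 0 2 3 3
3 1 2 1 2
0 1 0 0 3
0 0 2 0 3
t=2: 1 3 0 1 2
3 1 2 3 3
1 0 2 3 3
3 1 2 1 2
0 1 0 0 3
0 0 2 0 3
t=3: 1 3 0 2 3
3 1 3 2 1
1 0 3 1 1
3 1 2 2 3
0 1 0 0 3
0 0 2 0 3
t=4: 1 3 0 2 3
3 1 3 3 1
1 0 3 1 1
3 1 2 2 3
0 1 0 0 3
0 0 2 0 3
t=5: 1 3 1 3 3
3 2 1 1 2
1 1 0 3 1
3 1 3 2 3
0 1 0 0 3
0 0 2 0 3
t=6: 1 3 1 3 3
3 2 1 2 2
1 1 0 3 1
3 1 3 2 3
0 1 0 0 3
0 0 2 0 3
t=7: 1 3 1 3 3
3 2 1 3 2
1 1 0 3 1
3 1 3 2 3
0 1 0 0 3
0 0 2 0 3
t=8: 1 3 2 1 1
3 2 2 3 0
1 1 1 0 3
3 1 3 3 3
0 1 0 0 3
0 0 2 0 3

3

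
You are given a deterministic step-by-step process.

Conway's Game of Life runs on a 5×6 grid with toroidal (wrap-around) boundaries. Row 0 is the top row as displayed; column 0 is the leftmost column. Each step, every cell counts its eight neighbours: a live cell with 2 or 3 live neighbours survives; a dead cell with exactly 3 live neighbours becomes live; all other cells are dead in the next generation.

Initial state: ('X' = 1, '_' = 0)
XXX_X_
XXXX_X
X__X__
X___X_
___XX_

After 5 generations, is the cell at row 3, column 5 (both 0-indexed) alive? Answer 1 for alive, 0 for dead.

[0] XXX_X_
XXXX_X
X__X__
X___X_
___XX_
[1] ______
______
___X__
____X_
X_X_X_
[2] ______
______
______
____XX
___X_X
[3] ______
______
______
____XX
_____X
[4] ______
______
______
____XX
____XX
[5] ______
______
______
____XX
____XX

1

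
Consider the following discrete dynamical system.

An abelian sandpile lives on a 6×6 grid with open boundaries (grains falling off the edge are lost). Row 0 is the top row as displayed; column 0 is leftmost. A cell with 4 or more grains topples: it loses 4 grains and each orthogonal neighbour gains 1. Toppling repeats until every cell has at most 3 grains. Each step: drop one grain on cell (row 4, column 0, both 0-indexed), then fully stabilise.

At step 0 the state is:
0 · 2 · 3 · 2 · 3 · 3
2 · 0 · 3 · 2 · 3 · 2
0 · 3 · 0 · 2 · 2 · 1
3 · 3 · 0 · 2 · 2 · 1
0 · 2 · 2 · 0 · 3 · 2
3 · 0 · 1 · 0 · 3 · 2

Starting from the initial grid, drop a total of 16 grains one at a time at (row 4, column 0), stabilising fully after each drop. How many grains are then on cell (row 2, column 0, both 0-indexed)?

[0] 0 · 2 · 3 · 2 · 3 · 3
2 · 0 · 3 · 2 · 3 · 2
0 · 3 · 0 · 2 · 2 · 1
3 · 3 · 0 · 2 · 2 · 1
0 · 2 · 2 · 0 · 3 · 2
3 · 0 · 1 · 0 · 3 · 2
[1] 0 · 2 · 3 · 2 · 3 · 3
2 · 0 · 3 · 2 · 3 · 2
0 · 3 · 0 · 2 · 2 · 1
3 · 3 · 0 · 2 · 2 · 1
1 · 2 · 2 · 0 · 3 · 2
3 · 0 · 1 · 0 · 3 · 2
[2] 0 · 2 · 3 · 2 · 3 · 3
2 · 0 · 3 · 2 · 3 · 2
0 · 3 · 0 · 2 · 2 · 1
3 · 3 · 0 · 2 · 2 · 1
2 · 2 · 2 · 0 · 3 · 2
3 · 0 · 1 · 0 · 3 · 2
[3] 0 · 2 · 3 · 2 · 3 · 3
2 · 0 · 3 · 2 · 3 · 2
0 · 3 · 0 · 2 · 2 · 1
3 · 3 · 0 · 2 · 2 · 1
3 · 2 · 2 · 0 · 3 · 2
3 · 0 · 1 · 0 · 3 · 2
[4] 0 · 2 · 3 · 2 · 3 · 3
2 · 1 · 3 · 2 · 3 · 2
2 · 0 · 1 · 2 · 2 · 1
1 · 2 · 1 · 2 · 2 · 1
3 · 0 · 3 · 0 · 3 · 2
0 · 2 · 1 · 0 · 3 · 2
[5] 0 · 2 · 3 · 2 · 3 · 3
2 · 1 · 3 · 2 · 3 · 2
2 · 0 · 1 · 2 · 2 · 1
2 · 2 · 1 · 2 · 2 · 1
0 · 1 · 3 · 0 · 3 · 2
1 · 2 · 1 · 0 · 3 · 2
[6] 0 · 2 · 3 · 2 · 3 · 3
2 · 1 · 3 · 2 · 3 · 2
2 · 0 · 1 · 2 · 2 · 1
2 · 2 · 1 · 2 · 2 · 1
1 · 1 · 3 · 0 · 3 · 2
1 · 2 · 1 · 0 · 3 · 2
[7] 0 · 2 · 3 · 2 · 3 · 3
2 · 1 · 3 · 2 · 3 · 2
2 · 0 · 1 · 2 · 2 · 1
2 · 2 · 1 · 2 · 2 · 1
2 · 1 · 3 · 0 · 3 · 2
1 · 2 · 1 · 0 · 3 · 2
[8] 0 · 2 · 3 · 2 · 3 · 3
2 · 1 · 3 · 2 · 3 · 2
2 · 0 · 1 · 2 · 2 · 1
2 · 2 · 1 · 2 · 2 · 1
3 · 1 · 3 · 0 · 3 · 2
1 · 2 · 1 · 0 · 3 · 2
[9] 0 · 2 · 3 · 2 · 3 · 3
2 · 1 · 3 · 2 · 3 · 2
2 · 0 · 1 · 2 · 2 · 1
3 · 2 · 1 · 2 · 2 · 1
0 · 2 · 3 · 0 · 3 · 2
2 · 2 · 1 · 0 · 3 · 2
[10] 0 · 2 · 3 · 2 · 3 · 3
2 · 1 · 3 · 2 · 3 · 2
2 · 0 · 1 · 2 · 2 · 1
3 · 2 · 1 · 2 · 2 · 1
1 · 2 · 3 · 0 · 3 · 2
2 · 2 · 1 · 0 · 3 · 2
[11] 0 · 2 · 3 · 2 · 3 · 3
2 · 1 · 3 · 2 · 3 · 2
2 · 0 · 1 · 2 · 2 · 1
3 · 2 · 1 · 2 · 2 · 1
2 · 2 · 3 · 0 · 3 · 2
2 · 2 · 1 · 0 · 3 · 2
[12] 0 · 2 · 3 · 2 · 3 · 3
2 · 1 · 3 · 2 · 3 · 2
2 · 0 · 1 · 2 · 2 · 1
3 · 2 · 1 · 2 · 2 · 1
3 · 2 · 3 · 0 · 3 · 2
2 · 2 · 1 · 0 · 3 · 2
[13] 0 · 2 · 3 · 2 · 3 · 3
2 · 1 · 3 · 2 · 3 · 2
3 · 0 · 1 · 2 · 2 · 1
0 · 3 · 1 · 2 · 2 · 1
1 · 3 · 3 · 0 · 3 · 2
3 · 2 · 1 · 0 · 3 · 2
[14] 0 · 2 · 3 · 2 · 3 · 3
2 · 1 · 3 · 2 · 3 · 2
3 · 0 · 1 · 2 · 2 · 1
0 · 3 · 1 · 2 · 2 · 1
2 · 3 · 3 · 0 · 3 · 2
3 · 2 · 1 · 0 · 3 · 2
[15] 0 · 2 · 3 · 2 · 3 · 3
2 · 1 · 3 · 2 · 3 · 2
3 · 0 · 1 · 2 · 2 · 1
0 · 3 · 1 · 2 · 2 · 1
3 · 3 · 3 · 0 · 3 · 2
3 · 2 · 1 · 0 · 3 · 2
[16] 0 · 2 · 3 · 2 · 3 · 3
2 · 1 · 3 · 2 · 3 · 2
3 · 1 · 1 · 2 · 2 · 1
2 · 0 · 3 · 2 · 2 · 1
2 · 3 · 0 · 1 · 3 · 2
1 · 0 · 3 · 0 · 3 · 2

3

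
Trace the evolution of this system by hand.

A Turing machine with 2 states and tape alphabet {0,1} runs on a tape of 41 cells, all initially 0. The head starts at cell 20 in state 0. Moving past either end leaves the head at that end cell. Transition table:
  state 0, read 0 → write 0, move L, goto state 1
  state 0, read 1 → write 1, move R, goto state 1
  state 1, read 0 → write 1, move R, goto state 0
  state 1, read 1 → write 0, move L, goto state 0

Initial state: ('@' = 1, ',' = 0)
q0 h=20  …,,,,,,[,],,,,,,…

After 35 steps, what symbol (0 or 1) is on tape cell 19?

0) q0 h=20  …,,,,,,[,],,,,,,…
1) q1 h=19  …,,,,,,[,],,,,,,…
2) q0 h=20  …,,,,,@[,],,,,,,…
3) q1 h=19  …,,,,,,[@],,,,,,…
4) q0 h=18  …,,,,,,[,],,,,,,…
5) q1 h=17  …,,,,,,[,],,,,,,…
6) q0 h=18  …,,,,,@[,],,,,,,…
7) q1 h=17  …,,,,,,[@],,,,,,…
8) q0 h=16  …,,,,,,[,],,,,,,…
9) q1 h=15  …,,,,,,[,],,,,,,…
10) q0 h=16  …,,,,,@[,],,,,,,…
11) q1 h=15  …,,,,,,[@],,,,,,…
12) q0 h=14  …,,,,,,[,],,,,,,…
13) q1 h=13  …,,,,,,[,],,,,,,…
14) q0 h=14  …,,,,,@[,],,,,,,…
15) q1 h=13  …,,,,,,[@],,,,,,…
16) q0 h=12  …,,,,,,[,],,,,,,…
17) q1 h=11  …,,,,,,[,],,,,,,…
18) q0 h=12  …,,,,,@[,],,,,,,…
19) q1 h=11  …,,,,,,[@],,,,,,…
20) q0 h=10  …,,,,,,[,],,,,,,…
21) q1 h= 9  …,,,,,,[,],,,,,,…
22) q0 h=10  …,,,,,@[,],,,,,,…
23) q1 h= 9  …,,,,,,[@],,,,,,…
24) q0 h= 8  …,,,,,,[,],,,,,,…
25) q1 h= 7  …,,,,,,[,],,,,,,…
26) q0 h= 8  …,,,,,@[,],,,,,,…
27) q1 h= 7  …,,,,,,[@],,,,,,…
28) q0 h= 6  |,,,,,,[,],,,,,,…
29) q1 h= 5  |,,,,,[,],,,,,,…
30) q0 h= 6  |,,,,,@[,],,,,,,…
31) q1 h= 5  |,,,,,[@],,,,,,…
32) q0 h= 4  |,,,,[,],,,,,,…
33) q1 h= 3  |,,,[,],,,,,,…
34) q0 h= 4  |,,,@[,],,,,,,…
35) q1 h= 3  |,,,[@],,,,,,…

0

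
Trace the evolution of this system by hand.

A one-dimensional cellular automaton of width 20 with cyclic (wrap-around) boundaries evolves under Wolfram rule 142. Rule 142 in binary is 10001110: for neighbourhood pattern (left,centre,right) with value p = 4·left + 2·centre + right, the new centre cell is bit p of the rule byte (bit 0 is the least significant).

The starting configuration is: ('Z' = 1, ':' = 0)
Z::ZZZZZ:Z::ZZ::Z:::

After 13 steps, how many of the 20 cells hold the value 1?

gen 0: Z::ZZZZZ:Z::ZZ::Z:::
gen 1: Z:ZZZZZ::Z:ZZ::ZZ::Z
gen 2: ::ZZZZ::ZZ:Z::ZZ::ZZ
gen 3: :ZZZZ::ZZ::Z:ZZ::ZZ:
gen 4: ZZZZ::ZZ::ZZ:Z::ZZ::
gen 5: ZZZ::ZZ::ZZ::Z:ZZ::Z
gen 6: ZZ::ZZ::ZZ::ZZ:Z::ZZ
gen 7: Z::ZZ::ZZ::ZZ::Z:ZZZ
gen 8: ::ZZ::ZZ::ZZ::ZZ:ZZZ
gen 9: :ZZ::ZZ::ZZ::ZZ::ZZ:
gen 10: ZZ::ZZ::ZZ::ZZ::ZZ::
gen 11: Z::ZZ::ZZ::ZZ::ZZ::Z
gen 12: ::ZZ::ZZ::ZZ::ZZ::ZZ
gen 13: :ZZ::ZZ::ZZ::ZZ::ZZ:

10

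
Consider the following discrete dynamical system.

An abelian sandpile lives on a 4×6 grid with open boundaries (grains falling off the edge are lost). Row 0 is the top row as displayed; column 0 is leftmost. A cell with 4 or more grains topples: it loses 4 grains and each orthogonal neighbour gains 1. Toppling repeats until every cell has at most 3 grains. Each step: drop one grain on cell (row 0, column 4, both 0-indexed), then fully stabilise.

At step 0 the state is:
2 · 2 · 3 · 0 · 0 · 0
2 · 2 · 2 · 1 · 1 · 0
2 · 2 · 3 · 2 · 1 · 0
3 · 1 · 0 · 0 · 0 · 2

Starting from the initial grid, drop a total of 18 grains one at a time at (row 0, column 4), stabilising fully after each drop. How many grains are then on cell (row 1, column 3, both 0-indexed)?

3

gen 0: 2 · 2 · 3 · 0 · 0 · 0
2 · 2 · 2 · 1 · 1 · 0
2 · 2 · 3 · 2 · 1 · 0
3 · 1 · 0 · 0 · 0 · 2
gen 1: 2 · 2 · 3 · 0 · 1 · 0
2 · 2 · 2 · 1 · 1 · 0
2 · 2 · 3 · 2 · 1 · 0
3 · 1 · 0 · 0 · 0 · 2
gen 2: 2 · 2 · 3 · 0 · 2 · 0
2 · 2 · 2 · 1 · 1 · 0
2 · 2 · 3 · 2 · 1 · 0
3 · 1 · 0 · 0 · 0 · 2
gen 3: 2 · 2 · 3 · 0 · 3 · 0
2 · 2 · 2 · 1 · 1 · 0
2 · 2 · 3 · 2 · 1 · 0
3 · 1 · 0 · 0 · 0 · 2
gen 4: 2 · 2 · 3 · 1 · 0 · 1
2 · 2 · 2 · 1 · 2 · 0
2 · 2 · 3 · 2 · 1 · 0
3 · 1 · 0 · 0 · 0 · 2
gen 5: 2 · 2 · 3 · 1 · 1 · 1
2 · 2 · 2 · 1 · 2 · 0
2 · 2 · 3 · 2 · 1 · 0
3 · 1 · 0 · 0 · 0 · 2
gen 6: 2 · 2 · 3 · 1 · 2 · 1
2 · 2 · 2 · 1 · 2 · 0
2 · 2 · 3 · 2 · 1 · 0
3 · 1 · 0 · 0 · 0 · 2
gen 7: 2 · 2 · 3 · 1 · 3 · 1
2 · 2 · 2 · 1 · 2 · 0
2 · 2 · 3 · 2 · 1 · 0
3 · 1 · 0 · 0 · 0 · 2
gen 8: 2 · 2 · 3 · 2 · 0 · 2
2 · 2 · 2 · 1 · 3 · 0
2 · 2 · 3 · 2 · 1 · 0
3 · 1 · 0 · 0 · 0 · 2
gen 9: 2 · 2 · 3 · 2 · 1 · 2
2 · 2 · 2 · 1 · 3 · 0
2 · 2 · 3 · 2 · 1 · 0
3 · 1 · 0 · 0 · 0 · 2
gen 10: 2 · 2 · 3 · 2 · 2 · 2
2 · 2 · 2 · 1 · 3 · 0
2 · 2 · 3 · 2 · 1 · 0
3 · 1 · 0 · 0 · 0 · 2
gen 11: 2 · 2 · 3 · 2 · 3 · 2
2 · 2 · 2 · 1 · 3 · 0
2 · 2 · 3 · 2 · 1 · 0
3 · 1 · 0 · 0 · 0 · 2
gen 12: 2 · 2 · 3 · 3 · 1 · 3
2 · 2 · 2 · 2 · 0 · 1
2 · 2 · 3 · 2 · 2 · 0
3 · 1 · 0 · 0 · 0 · 2
gen 13: 2 · 2 · 3 · 3 · 2 · 3
2 · 2 · 2 · 2 · 0 · 1
2 · 2 · 3 · 2 · 2 · 0
3 · 1 · 0 · 0 · 0 · 2
gen 14: 2 · 2 · 3 · 3 · 3 · 3
2 · 2 · 2 · 2 · 0 · 1
2 · 2 · 3 · 2 · 2 · 0
3 · 1 · 0 · 0 · 0 · 2
gen 15: 2 · 3 · 0 · 1 · 2 · 0
2 · 2 · 3 · 3 · 1 · 2
2 · 2 · 3 · 2 · 2 · 0
3 · 1 · 0 · 0 · 0 · 2
gen 16: 2 · 3 · 0 · 1 · 3 · 0
2 · 2 · 3 · 3 · 1 · 2
2 · 2 · 3 · 2 · 2 · 0
3 · 1 · 0 · 0 · 0 · 2
gen 17: 2 · 3 · 0 · 2 · 0 · 1
2 · 2 · 3 · 3 · 2 · 2
2 · 2 · 3 · 2 · 2 · 0
3 · 1 · 0 · 0 · 0 · 2
gen 18: 2 · 3 · 0 · 2 · 1 · 1
2 · 2 · 3 · 3 · 2 · 2
2 · 2 · 3 · 2 · 2 · 0
3 · 1 · 0 · 0 · 0 · 2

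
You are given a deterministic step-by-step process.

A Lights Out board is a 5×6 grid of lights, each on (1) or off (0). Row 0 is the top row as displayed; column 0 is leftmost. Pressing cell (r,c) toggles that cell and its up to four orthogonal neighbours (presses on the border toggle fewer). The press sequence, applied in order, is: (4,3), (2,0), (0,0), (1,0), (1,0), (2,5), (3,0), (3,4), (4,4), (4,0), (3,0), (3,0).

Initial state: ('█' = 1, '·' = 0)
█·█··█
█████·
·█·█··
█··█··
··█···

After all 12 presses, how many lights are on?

0) █·█··█
█████·
·█·█··
█··█··
··█···
1) █·█··█
█████·
·█·█··
█·····
···██·
2) █·█··█
·████·
█··█··
······
···██·
3) ·██··█
█████·
█··█··
······
···██·
4) ███··█
··███·
···█··
······
···██·
5) ·██··█
█████·
█··█··
······
···██·
6) ·██··█
██████
█··███
·····█
···██·
7) ·██··█
██████
···███
██···█
█··██·
8) ·██··█
██████
···█·█
██·██·
█··█··
9) ·██··█
██████
···█·█
██·█··
█···██
10) ·██··█
██████
···█·█
·█·█··
·█··██
11) ·██··█
██████
█··█·█
█··█··
██··██
12) ·██··█
██████
···█·█
·█·█··
·█··██

16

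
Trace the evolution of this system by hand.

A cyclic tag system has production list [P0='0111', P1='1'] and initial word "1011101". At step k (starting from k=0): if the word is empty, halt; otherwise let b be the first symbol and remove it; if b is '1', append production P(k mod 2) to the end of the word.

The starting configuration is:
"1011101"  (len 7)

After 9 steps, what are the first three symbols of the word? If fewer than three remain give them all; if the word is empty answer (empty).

k=0  "1011101"  (len 7)
k=1  "0111010111"  (len 10)
k=2  "111010111"  (len 9)
k=3  "110101110111"  (len 12)
k=4  "101011101111"  (len 12)
k=5  "010111011110111"  (len 15)
k=6  "10111011110111"  (len 14)
k=7  "01110111101110111"  (len 17)
k=8  "1110111101110111"  (len 16)
k=9  "1101111011101110111"  (len 19)

110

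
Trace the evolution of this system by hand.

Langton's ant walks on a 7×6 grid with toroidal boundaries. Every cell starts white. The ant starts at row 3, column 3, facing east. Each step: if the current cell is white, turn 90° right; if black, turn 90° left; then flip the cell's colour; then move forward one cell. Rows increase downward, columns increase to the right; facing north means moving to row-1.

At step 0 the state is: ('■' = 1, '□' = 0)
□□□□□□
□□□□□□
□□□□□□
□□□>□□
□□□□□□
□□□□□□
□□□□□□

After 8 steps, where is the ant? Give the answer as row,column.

3,3

k=0  □□□□□□
□□□□□□
□□□□□□
□□□>□□
□□□□□□
□□□□□□
□□□□□□
k=1  □□□□□□
□□□□□□
□□□□□□
□□□■□□
□□□v□□
□□□□□□
□□□□□□
k=2  □□□□□□
□□□□□□
□□□□□□
□□□■□□
□□<■□□
□□□□□□
□□□□□□
k=3  □□□□□□
□□□□□□
□□□□□□
□□^■□□
□□■■□□
□□□□□□
□□□□□□
k=4  □□□□□□
□□□□□□
□□□□□□
□□■>□□
□□■■□□
□□□□□□
□□□□□□
k=5  □□□□□□
□□□□□□
□□□^□□
□□■□□□
□□■■□□
□□□□□□
□□□□□□
k=6  □□□□□□
□□□□□□
□□□■>□
□□■□□□
□□■■□□
□□□□□□
□□□□□□
k=7  □□□□□□
□□□□□□
□□□■■□
□□■□v□
□□■■□□
□□□□□□
□□□□□□
k=8  □□□□□□
□□□□□□
□□□■■□
□□■<■□
□□■■□□
□□□□□□
□□□□□□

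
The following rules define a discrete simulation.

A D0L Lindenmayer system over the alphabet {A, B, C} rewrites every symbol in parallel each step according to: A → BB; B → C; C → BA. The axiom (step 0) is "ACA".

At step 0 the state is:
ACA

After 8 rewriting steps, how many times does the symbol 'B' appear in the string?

0) ACA
1) BBBABB
2) CCCBBCC
3) BABABACCBABA
4) CBBCBBCBBBABACBBCBB
5) BACCBACCBACCCBBCBBBACCBACC
6) CBBBABACBBBABACBBBABABACCBACCCBBBABACBBBABA
7) BACCCBBCBBBACCCBBCBBBACCCBBCBBCBBBABACBBBABABACCCBBCBBBACCCBBCBB
8) CBBBABABACCBACCCBBBABABACCBACCCBBBABABACCBACCBACCCBBCBBBACCCBBCBBCBBBABABACCBACCCBBBABABACCBACC

40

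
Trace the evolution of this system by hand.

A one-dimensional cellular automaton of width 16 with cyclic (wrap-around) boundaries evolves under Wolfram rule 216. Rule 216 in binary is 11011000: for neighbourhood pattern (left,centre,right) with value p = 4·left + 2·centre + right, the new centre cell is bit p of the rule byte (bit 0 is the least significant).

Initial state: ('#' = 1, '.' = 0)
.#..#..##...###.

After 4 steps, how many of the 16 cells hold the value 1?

gen 0: .#..#..##...###.
gen 1: ..#..#.###..####
gen 2: #..#...####.####
gen 3: ##..#..####.####
gen 4: ###..#.####.####

12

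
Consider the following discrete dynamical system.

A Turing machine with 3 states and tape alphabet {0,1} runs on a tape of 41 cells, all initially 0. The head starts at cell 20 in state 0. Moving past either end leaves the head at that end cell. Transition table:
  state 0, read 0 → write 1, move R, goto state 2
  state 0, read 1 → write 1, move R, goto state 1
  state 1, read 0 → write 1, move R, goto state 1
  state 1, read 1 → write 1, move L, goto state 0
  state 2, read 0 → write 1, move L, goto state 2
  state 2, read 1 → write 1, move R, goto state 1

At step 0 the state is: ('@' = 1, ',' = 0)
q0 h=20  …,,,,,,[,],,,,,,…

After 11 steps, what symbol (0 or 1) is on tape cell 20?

k=0  q0 h=20  …,,,,,,[,],,,,,,…
k=1  q2 h=21  …,,,,,@[,],,,,,,…
k=2  q2 h=20  …,,,,,,[@]@,,,,,…
k=3  q1 h=21  …,,,,,@[@],,,,,,…
k=4  q0 h=20  …,,,,,,[@]@,,,,,…
k=5  q1 h=21  …,,,,,@[@],,,,,,…
k=6  q0 h=20  …,,,,,,[@]@,,,,,…
k=7  q1 h=21  …,,,,,@[@],,,,,,…
k=8  q0 h=20  …,,,,,,[@]@,,,,,…
k=9  q1 h=21  …,,,,,@[@],,,,,,…
k=10  q0 h=20  …,,,,,,[@]@,,,,,…
k=11  q1 h=21  …,,,,,@[@],,,,,,…

1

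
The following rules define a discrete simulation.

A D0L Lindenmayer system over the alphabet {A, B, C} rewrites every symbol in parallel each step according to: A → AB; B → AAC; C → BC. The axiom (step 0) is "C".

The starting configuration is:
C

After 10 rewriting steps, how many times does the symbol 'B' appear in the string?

1159

k=0  C
k=1  BC
k=2  AACBC
k=3  ABABBCAACBC
k=4  ABAACABAACAACBCABABBCAACBC
k=5  ABAACABABBCABAACABABBCABABBCAACBCABAACABAACAACBCABABBCAACBC
k=6  ABAACABABBCABAACABAACAACBCABAACABABBCABAACABAACAACBCABAACA…BAACABABBCABAACABABBCABABBCAACBCABAACABAACAACBCABABBCAACBC  (len 137)
k=7  ABAACABABBCABAACABAACAACBCABAACABABBCABAACABABBCABABBCAACB…BAACABABBCABAACABABBCABABBCAACBCABAACABAACAACBCABABBCAACBC  (len 314)
k=8  ABAACABABBCABAACABAACAACBCABAACABABBCABAACABABBCABABBCAACB…BAACABABBCABAACABABBCABABBCAACBCABAACABAACAACBCABABBCAACBC  (len 725)
k=9  ABAACABABBCABAACABAACAACBCABAACABABBCABAACABABBCABABBCAACB…BAACABABBCABAACABABBCABABBCAACBCABAACABAACAACBCABABBCAACBC  (len 1667)
k=10  ABAACABABBCABAACABAACAACBCABAACABABBCABAACABABBCABABBCAACB…BAACABABBCABAACABABBCABABBCAACBCABAACABAACAACBCABABBCAACBC  (len 3842)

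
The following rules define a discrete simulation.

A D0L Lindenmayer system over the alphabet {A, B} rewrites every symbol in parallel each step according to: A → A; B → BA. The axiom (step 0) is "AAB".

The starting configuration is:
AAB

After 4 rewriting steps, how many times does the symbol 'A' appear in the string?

6

[0] AAB
[1] AABA
[2] AABAA
[3] AABAAA
[4] AABAAAA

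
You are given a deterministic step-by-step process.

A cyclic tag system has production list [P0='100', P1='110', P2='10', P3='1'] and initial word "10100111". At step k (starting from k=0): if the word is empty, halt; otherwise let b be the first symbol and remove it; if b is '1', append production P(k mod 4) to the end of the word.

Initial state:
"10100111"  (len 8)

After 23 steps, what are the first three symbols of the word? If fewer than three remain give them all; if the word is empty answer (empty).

step 0: "10100111"  (len 8)
step 1: "0100111100"  (len 10)
step 2: "100111100"  (len 9)
step 3: "0011110010"  (len 10)
step 4: "011110010"  (len 9)
step 5: "11110010"  (len 8)
step 6: "1110010110"  (len 10)
step 7: "11001011010"  (len 11)
step 8: "10010110101"  (len 11)
step 9: "0010110101100"  (len 13)
step 10: "010110101100"  (len 12)
step 11: "10110101100"  (len 11)
step 12: "01101011001"  (len 11)
step 13: "1101011001"  (len 10)
step 14: "101011001110"  (len 12)
step 15: "0101100111010"  (len 13)
step 16: "101100111010"  (len 12)
step 17: "01100111010100"  (len 14)
step 18: "1100111010100"  (len 13)
step 19: "10011101010010"  (len 14)
step 20: "00111010100101"  (len 14)
step 21: "0111010100101"  (len 13)
step 22: "111010100101"  (len 12)
step 23: "1101010010110"  (len 13)

110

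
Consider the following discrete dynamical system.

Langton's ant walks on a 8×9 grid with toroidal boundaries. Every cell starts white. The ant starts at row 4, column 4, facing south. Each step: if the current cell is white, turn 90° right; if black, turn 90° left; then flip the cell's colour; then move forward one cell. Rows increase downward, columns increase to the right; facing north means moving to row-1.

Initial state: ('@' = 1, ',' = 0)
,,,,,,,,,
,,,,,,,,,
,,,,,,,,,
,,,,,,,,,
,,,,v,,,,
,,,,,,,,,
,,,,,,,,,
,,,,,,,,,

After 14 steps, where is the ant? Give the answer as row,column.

3,5

0) ,,,,,,,,,
,,,,,,,,,
,,,,,,,,,
,,,,,,,,,
,,,,v,,,,
,,,,,,,,,
,,,,,,,,,
,,,,,,,,,
1) ,,,,,,,,,
,,,,,,,,,
,,,,,,,,,
,,,,,,,,,
,,,<@,,,,
,,,,,,,,,
,,,,,,,,,
,,,,,,,,,
2) ,,,,,,,,,
,,,,,,,,,
,,,,,,,,,
,,,^,,,,,
,,,@@,,,,
,,,,,,,,,
,,,,,,,,,
,,,,,,,,,
3) ,,,,,,,,,
,,,,,,,,,
,,,,,,,,,
,,,@>,,,,
,,,@@,,,,
,,,,,,,,,
,,,,,,,,,
,,,,,,,,,
4) ,,,,,,,,,
,,,,,,,,,
,,,,,,,,,
,,,@@,,,,
,,,@v,,,,
,,,,,,,,,
,,,,,,,,,
,,,,,,,,,
5) ,,,,,,,,,
,,,,,,,,,
,,,,,,,,,
,,,@@,,,,
,,,@,>,,,
,,,,,,,,,
,,,,,,,,,
,,,,,,,,,
6) ,,,,,,,,,
,,,,,,,,,
,,,,,,,,,
,,,@@,,,,
,,,@,@,,,
,,,,,v,,,
,,,,,,,,,
,,,,,,,,,
7) ,,,,,,,,,
,,,,,,,,,
,,,,,,,,,
,,,@@,,,,
,,,@,@,,,
,,,,<@,,,
,,,,,,,,,
,,,,,,,,,
8) ,,,,,,,,,
,,,,,,,,,
,,,,,,,,,
,,,@@,,,,
,,,@^@,,,
,,,,@@,,,
,,,,,,,,,
,,,,,,,,,
9) ,,,,,,,,,
,,,,,,,,,
,,,,,,,,,
,,,@@,,,,
,,,@@>,,,
,,,,@@,,,
,,,,,,,,,
,,,,,,,,,
10) ,,,,,,,,,
,,,,,,,,,
,,,,,,,,,
,,,@@^,,,
,,,@@,,,,
,,,,@@,,,
,,,,,,,,,
,,,,,,,,,
11) ,,,,,,,,,
,,,,,,,,,
,,,,,,,,,
,,,@@@>,,
,,,@@,,,,
,,,,@@,,,
,,,,,,,,,
,,,,,,,,,
12) ,,,,,,,,,
,,,,,,,,,
,,,,,,,,,
,,,@@@@,,
,,,@@,v,,
,,,,@@,,,
,,,,,,,,,
,,,,,,,,,
13) ,,,,,,,,,
,,,,,,,,,
,,,,,,,,,
,,,@@@@,,
,,,@@<@,,
,,,,@@,,,
,,,,,,,,,
,,,,,,,,,
14) ,,,,,,,,,
,,,,,,,,,
,,,,,,,,,
,,,@@^@,,
,,,@@@@,,
,,,,@@,,,
,,,,,,,,,
,,,,,,,,,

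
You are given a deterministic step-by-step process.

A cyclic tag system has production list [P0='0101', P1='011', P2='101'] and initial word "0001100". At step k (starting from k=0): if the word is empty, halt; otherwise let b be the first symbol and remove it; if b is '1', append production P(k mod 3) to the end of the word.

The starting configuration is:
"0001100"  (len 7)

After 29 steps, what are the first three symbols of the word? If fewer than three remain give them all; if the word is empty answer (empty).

0) "0001100"  (len 7)
1) "001100"  (len 6)
2) "01100"  (len 5)
3) "1100"  (len 4)
4) "1000101"  (len 7)
5) "000101011"  (len 9)
6) "00101011"  (len 8)
7) "0101011"  (len 7)
8) "101011"  (len 6)
9) "01011101"  (len 8)
10) "1011101"  (len 7)
11) "011101011"  (len 9)
12) "11101011"  (len 8)
13) "11010110101"  (len 11)
14) "1010110101011"  (len 13)
15) "010110101011101"  (len 15)
16) "10110101011101"  (len 14)
17) "0110101011101011"  (len 16)
18) "110101011101011"  (len 15)
19) "101010111010110101"  (len 18)
20) "01010111010110101011"  (len 20)
21) "1010111010110101011"  (len 19)
22) "0101110101101010110101"  (len 22)
23) "101110101101010110101"  (len 21)
24) "01110101101010110101101"  (len 23)
25) "1110101101010110101101"  (len 22)
26) "110101101010110101101011"  (len 24)
27) "10101101010110101101011101"  (len 26)
28) "01011010101101011010111010101"  (len 29)
29) "1011010101101011010111010101"  (len 28)

101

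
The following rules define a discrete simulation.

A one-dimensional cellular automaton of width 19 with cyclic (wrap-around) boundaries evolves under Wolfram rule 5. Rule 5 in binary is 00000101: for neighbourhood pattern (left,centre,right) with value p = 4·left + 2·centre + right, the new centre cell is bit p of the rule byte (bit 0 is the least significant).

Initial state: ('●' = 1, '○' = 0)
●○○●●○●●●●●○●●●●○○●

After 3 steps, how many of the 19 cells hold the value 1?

[0] ●○○●●○●●●●●○●●●●○○●
[1] ○○○○○○○○○○○○○○○○○○○
[2] ●●●●●●●●●●●●●●●●●●●
[3] ○○○○○○○○○○○○○○○○○○○

0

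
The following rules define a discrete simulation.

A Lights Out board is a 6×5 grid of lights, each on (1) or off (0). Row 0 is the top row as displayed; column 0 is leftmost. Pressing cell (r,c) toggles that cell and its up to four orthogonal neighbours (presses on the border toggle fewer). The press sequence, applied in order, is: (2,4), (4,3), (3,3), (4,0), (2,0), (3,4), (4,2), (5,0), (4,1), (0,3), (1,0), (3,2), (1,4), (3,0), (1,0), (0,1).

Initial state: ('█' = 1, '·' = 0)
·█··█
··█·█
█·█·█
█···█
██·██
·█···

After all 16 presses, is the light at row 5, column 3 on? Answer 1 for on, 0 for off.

1

[0] ·█··█
··█·█
█·█·█
█···█
██·██
·█···
[1] ·█··█
··█··
█·██·
█····
██·██
·█···
[2] ·█··█
··█··
█·██·
█··█·
███··
·█·█·
[3] ·█··█
··█··
█·█··
█·█·█
████·
·█·█·
[4] ·█··█
··█··
█·█··
··█·█
··██·
██·█·
[5] ·█··█
█·█··
·██··
█·█·█
··██·
██·█·
[6] ·█··█
█·█··
·██·█
█·██·
··███
██·█·
[7] ·█··█
█·█··
·██·█
█··█·
·█··█
████·
[8] ·█··█
█·█··
·██·█
█··█·
██··█
··██·
[9] ·█··█
█·█··
·██·█
██·█·
··█·█
·███·
[10] ·███·
█·██·
·██·█
██·█·
··█·█
·███·
[11] ████·
·███·
███·█
██·█·
··█·█
·███·
[12] ████·
·███·
██··█
█·█··
····█
·███·
[13] █████
·██·█
██···
█·█··
····█
·███·
[14] █████
·██·█
·█···
·██··
█···█
·███·
[15] ·████
█·█·█
██···
·██··
█···█
·███·
[16] █··██
███·█
██···
·██··
█···█
·███·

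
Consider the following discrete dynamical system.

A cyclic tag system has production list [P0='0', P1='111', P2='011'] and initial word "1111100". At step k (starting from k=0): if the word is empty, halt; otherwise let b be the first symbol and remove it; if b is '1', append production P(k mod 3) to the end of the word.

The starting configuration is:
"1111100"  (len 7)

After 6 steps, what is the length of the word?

[0] "1111100"  (len 7)
[1] "1111000"  (len 7)
[2] "111000111"  (len 9)
[3] "11000111011"  (len 11)
[4] "10001110110"  (len 11)
[5] "0001110110111"  (len 13)
[6] "001110110111"  (len 12)

12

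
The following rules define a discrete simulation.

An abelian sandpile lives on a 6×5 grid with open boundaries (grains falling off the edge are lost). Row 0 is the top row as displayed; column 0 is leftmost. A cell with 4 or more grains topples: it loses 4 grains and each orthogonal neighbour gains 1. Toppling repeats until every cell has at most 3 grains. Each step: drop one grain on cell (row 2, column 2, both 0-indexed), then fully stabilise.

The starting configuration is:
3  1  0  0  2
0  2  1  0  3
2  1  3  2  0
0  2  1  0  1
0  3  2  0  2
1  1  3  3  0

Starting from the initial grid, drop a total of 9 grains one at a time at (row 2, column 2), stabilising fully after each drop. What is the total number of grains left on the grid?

t=0: 3  1  0  0  2
0  2  1  0  3
2  1  3  2  0
0  2  1  0  1
0  3  2  0  2
1  1  3  3  0
t=1: 3  1  0  0  2
0  2  2  0  3
2  2  0  3  0
0  2  2  0  1
0  3  2  0  2
1  1  3  3  0
t=2: 3  1  0  0  2
0  2  2  0  3
2  2  1  3  0
0  2  2  0  1
0  3  2  0  2
1  1  3  3  0
t=3: 3  1  0  0  2
0  2  2  0  3
2  2  2  3  0
0  2  2  0  1
0  3  2  0  2
1  1  3  3  0
t=4: 3  1  0  0  2
0  2  2  0  3
2  2  3  3  0
0  2  2  0  1
0  3  2  0  2
1  1  3  3  0
t=5: 3  1  0  0  2
0  2  3  1  3
2  3  1  0  1
0  2  3  1  1
0  3  2  0  2
1  1  3  3  0
t=6: 3  1  0  0  2
0  2  3  1  3
2  3  2  0  1
0  2  3  1  1
0  3  2  0  2
1  1  3  3  0
t=7: 3  1  0  0  2
0  2  3  1  3
2  3  3  0  1
0  2  3  1  1
0  3  2  0  2
1  1  3  3  0
t=8: 3  2  1  0  2
1  0  1  2  3
3  2  3  1  1
1  1  2  2  1
1  1  1  2  2
1  3  1  0  1
t=9: 3  2  1  0  2
1  0  2  2  3
3  3  0  2  1
1  1  3  2  1
1  1  1  2  2
1  3  1  0  1

46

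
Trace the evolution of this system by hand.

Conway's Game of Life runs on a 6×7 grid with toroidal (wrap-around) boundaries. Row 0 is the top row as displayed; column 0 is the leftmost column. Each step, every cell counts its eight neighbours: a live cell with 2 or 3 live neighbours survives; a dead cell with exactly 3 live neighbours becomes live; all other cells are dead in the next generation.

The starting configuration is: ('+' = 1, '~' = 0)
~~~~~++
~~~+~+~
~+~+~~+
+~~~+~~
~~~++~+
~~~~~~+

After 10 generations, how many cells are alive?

2

t=0: ~~~~~++
~~~+~+~
~+~+~~+
+~~~+~~
~~~++~+
~~~~~~+
t=1: ~~~~+++
+~+~~+~
+~++~++
+~+~+~+
+~~++~+
+~~~+~+
t=2: ~+~++~~
+~+~~~~
~~+~~~~
~~+~~~~
~~~~+~~
~~~~~~~
t=3: ~+++~~~
~~+~~~~
~~++~~~
~~~+~~~
~~~~~~~
~~~++~~
t=4: ~+~~+~~
~~~~~~~
~~++~~~
~~++~~~
~~~++~~
~~~++~~
t=5: ~~~++~~
~~++~~~
~~++~~~
~~~~~~~
~~~~~~~
~~+~~+~
t=6: ~~~~+~~
~~~~~~~
~~++~~~
~~~~~~~
~~~~~~~
~~~++~~
t=7: ~~~++~~
~~~+~~~
~~~~~~~
~~~~~~~
~~~~~~~
~~~++~~
t=8: ~~+~~~~
~~~++~~
~~~~~~~
~~~~~~~
~~~~~~~
~~~++~~
t=9: ~~+~~~~
~~~+~~~
~~~~~~~
~~~~~~~
~~~~~~~
~~~+~~~
t=10: ~~++~~~
~~~~~~~
~~~~~~~
~~~~~~~
~~~~~~~
~~~~~~~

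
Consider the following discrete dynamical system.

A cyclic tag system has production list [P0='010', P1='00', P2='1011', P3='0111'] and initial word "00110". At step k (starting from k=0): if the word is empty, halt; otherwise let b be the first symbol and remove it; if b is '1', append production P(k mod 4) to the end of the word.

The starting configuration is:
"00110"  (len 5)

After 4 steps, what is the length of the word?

k=0  "00110"  (len 5)
k=1  "0110"  (len 4)
k=2  "110"  (len 3)
k=3  "101011"  (len 6)
k=4  "010110111"  (len 9)

9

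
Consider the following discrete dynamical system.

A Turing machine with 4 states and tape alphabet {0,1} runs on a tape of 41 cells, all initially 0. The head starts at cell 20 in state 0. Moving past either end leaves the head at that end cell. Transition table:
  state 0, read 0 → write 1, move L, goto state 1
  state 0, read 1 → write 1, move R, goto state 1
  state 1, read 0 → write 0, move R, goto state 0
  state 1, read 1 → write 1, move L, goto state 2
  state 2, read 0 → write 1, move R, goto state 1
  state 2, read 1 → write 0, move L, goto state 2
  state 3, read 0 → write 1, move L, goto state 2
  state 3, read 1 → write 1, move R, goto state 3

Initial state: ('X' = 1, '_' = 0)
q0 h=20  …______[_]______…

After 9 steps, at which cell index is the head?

23

step 0: q0 h=20  …______[_]______…
step 1: q1 h=19  …______[_]X_____…
step 2: q0 h=20  …______[X]______…
step 3: q1 h=21  …_____X[_]______…
step 4: q0 h=22  …____X_[_]______…
step 5: q1 h=21  …_____X[_]X_____…
step 6: q0 h=22  …____X_[X]______…
step 7: q1 h=23  …___X_X[_]______…
step 8: q0 h=24  …__X_X_[_]______…
step 9: q1 h=23  …___X_X[_]X_____…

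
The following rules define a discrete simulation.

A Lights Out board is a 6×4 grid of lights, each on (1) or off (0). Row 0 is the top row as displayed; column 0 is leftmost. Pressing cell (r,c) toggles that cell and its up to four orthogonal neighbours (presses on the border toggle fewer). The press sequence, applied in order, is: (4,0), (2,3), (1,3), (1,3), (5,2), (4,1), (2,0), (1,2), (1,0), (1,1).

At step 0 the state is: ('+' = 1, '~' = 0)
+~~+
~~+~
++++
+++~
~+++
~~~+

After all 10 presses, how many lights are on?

17

[0] +~~+
~~+~
++++
+++~
~+++
~~~+
[1] +~~+
~~+~
++++
~++~
+~++
+~~+
[2] +~~+
~~++
++~~
~+++
+~++
+~~+
[3] +~~~
~~~~
++~+
~+++
+~++
+~~+
[4] +~~+
~~++
++~~
~+++
+~++
+~~+
[5] +~~+
~~++
++~~
~+++
+~~+
+++~
[6] +~~+
~~++
++~~
~~++
~+++
+~+~
[7] +~~+
+~++
~~~~
+~++
~+++
+~+~
[8] +~++
++~~
~~+~
+~++
~+++
+~+~
[9] ~~++
~~~~
+~+~
+~++
~+++
+~+~
[10] ~+++
+++~
+++~
+~++
~+++
+~+~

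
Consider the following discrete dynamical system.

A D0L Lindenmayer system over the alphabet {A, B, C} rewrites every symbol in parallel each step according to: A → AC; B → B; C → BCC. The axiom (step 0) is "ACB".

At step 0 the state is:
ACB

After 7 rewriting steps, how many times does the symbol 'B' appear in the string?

248

step 0: ACB
step 1: ACBCCB
step 2: ACBCCBBCCBCCB
step 3: ACBCCBBCCBCCBBBCCBCCBBCCBCCB
step 4: ACBCCBBCCBCCBBBCCBCCBBCCBCCBBBBCCBCCBBCCBCCBBBCCBCCBBCCBCCB
step 5: ACBCCBBCCBCCBBBCCBCCBBCCBCCBBBBCCBCCBBCCBCCBBBCCBCCBBCCBCC…CBCCBBCCBCCBBBCCBCCBBCCBCCBBBBCCBCCBBCCBCCBBBCCBCCBBCCBCCB  (len 122)
step 6: ACBCCBBCCBCCBBBCCBCCBBCCBCCBBBBCCBCCBBCCBCCBBBCCBCCBBCCBCC…CBCCBBCCBCCBBBCCBCCBBCCBCCBBBBCCBCCBBCCBCCBBBCCBCCBBCCBCCB  (len 249)
step 7: ACBCCBBCCBCCBBBCCBCCBBCCBCCBBBBCCBCCBBCCBCCBBBCCBCCBBCCBCC…CBCCBBCCBCCBBBCCBCCBBCCBCCBBBBCCBCCBBCCBCCBBBCCBCCBBCCBCCB  (len 504)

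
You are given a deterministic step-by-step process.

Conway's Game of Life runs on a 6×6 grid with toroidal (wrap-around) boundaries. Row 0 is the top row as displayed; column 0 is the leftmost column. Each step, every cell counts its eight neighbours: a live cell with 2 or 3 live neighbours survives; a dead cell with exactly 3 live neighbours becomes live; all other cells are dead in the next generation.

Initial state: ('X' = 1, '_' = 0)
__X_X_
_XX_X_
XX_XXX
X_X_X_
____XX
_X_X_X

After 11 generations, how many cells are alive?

12

0) __X_X_
_XX_X_
XX_XXX
X_X_X_
____XX
_X_X_X
1) X___XX
______
______
__X___
_XX___
X_XX_X
2) XX_XX_
_____X
______
_XX___
X_____
__XX__
3) XX_XXX
X___XX
______
_X____
___X__
X_XXXX
4) ______
_X_X__
X____X
______
XX_X_X
______
5) ______
X_____
X_____
_X__X_
X_____
X_____
6) ______
______
XX___X
XX___X
XX___X
______
7) ______
X_____
_X___X
__X_X_
_X___X
X_____
8) ______
X_____
XX___X
_XX_XX
XX___X
X_____
9) ______
XX___X
__X_X_
__X_X_
__X_X_
XX___X
10) ______
XX___X
X_X_X_
_XX_XX
X_X_X_
XX___X
11) ______
XX___X
__X_X_
__X_X_
__X_X_
XX___X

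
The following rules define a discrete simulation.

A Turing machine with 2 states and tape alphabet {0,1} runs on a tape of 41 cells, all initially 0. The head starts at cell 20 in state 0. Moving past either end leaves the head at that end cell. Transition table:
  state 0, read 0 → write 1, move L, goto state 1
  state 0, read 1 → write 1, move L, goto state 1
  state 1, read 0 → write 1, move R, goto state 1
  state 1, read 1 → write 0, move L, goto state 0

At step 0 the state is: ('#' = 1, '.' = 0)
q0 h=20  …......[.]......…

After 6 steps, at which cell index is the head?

18

step 0: q0 h=20  …......[.]......…
step 1: q1 h=19  …......[.]#.....…
step 2: q1 h=20  ….....#[#]......…
step 3: q0 h=19  …......[#]......…
step 4: q1 h=18  …......[.]#.....…
step 5: q1 h=19  ….....#[#]......…
step 6: q0 h=18  …......[#]......…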